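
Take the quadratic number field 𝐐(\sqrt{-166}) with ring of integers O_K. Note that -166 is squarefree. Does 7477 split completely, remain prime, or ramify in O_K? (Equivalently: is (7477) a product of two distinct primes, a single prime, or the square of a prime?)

7477 remains inert

-166 mod 4 = 2, hence disc K = 4·(-166) = -664 and O_K = ℤ[√-166].
7477 ∤ -664, so 7477 is unramified.
Euler's criterion: (-166)^3738 mod 7477 = 7476. Thus (-166|7477) = -1.
Legendre symbol -1 ⇒ 7477 is inert.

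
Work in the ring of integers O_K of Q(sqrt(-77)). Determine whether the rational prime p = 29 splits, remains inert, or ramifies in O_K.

d = -77 ≡ 3 (mod 4), so O_K = ℤ[√-77] and disc(K) = 4d = -308.
Since gcd(29, -308) = 1 the prime 29 does not ramify.
(-77/29) = 10^14 mod 29 = 28, giving Legendre symbol -1.
(-77/29) = -1, so 29 is inert.

inert — (29) stays prime in O_K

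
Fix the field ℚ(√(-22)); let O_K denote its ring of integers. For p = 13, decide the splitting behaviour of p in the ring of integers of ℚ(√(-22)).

splits completely

Since -22 ≢ 1 mod 4, the ring of integers is ℤ[√-22] with discriminant 4·(-22) = -88.
disc(K) = -88 is not divisible by 13; 13 is unramified.
Euler's criterion: (-22)^6 mod 13 = 1. Thus (-22|13) = 1.
(-22/13) = 1, so 13 splits.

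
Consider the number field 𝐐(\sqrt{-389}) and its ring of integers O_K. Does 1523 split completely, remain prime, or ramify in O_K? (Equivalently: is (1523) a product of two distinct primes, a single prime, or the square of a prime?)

d = -389 ≡ 3 (mod 4), so O_K = ℤ[√-389] and disc(K) = 4d = -1556.
1523 ∤ -1556, so 1523 is unramified.
(-389/1523) = 1134^761 mod 1523 = 1, giving Legendre symbol 1.
Legendre symbol 1 ⇒ 1523 is split.

1523 splits in O_K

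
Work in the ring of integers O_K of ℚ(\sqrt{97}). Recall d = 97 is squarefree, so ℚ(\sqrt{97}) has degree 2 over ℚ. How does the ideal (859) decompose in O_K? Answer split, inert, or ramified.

859 remains inert

97 mod 4 = 1, hence disc K = 97 and O_K = ℤ[(1+√97)/2].
disc(K) = 97 is not divisible by 859; 859 is unramified.
Compute (97/859) via Euler: 97^((859-1)/2) mod 859 = 858, so (97/859) = -1.
Legendre symbol -1 ⇒ 859 is inert.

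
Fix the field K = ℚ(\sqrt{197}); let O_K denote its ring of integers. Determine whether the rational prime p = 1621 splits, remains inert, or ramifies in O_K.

remains prime (inert)

Since 197 ≡ 1 mod 4, the ring of integers is ℤ[(1+√197)/2] with discriminant 197.
disc(K) = 197 is not divisible by 1621; 1621 is unramified.
Compute (197/1621) via Euler: 197^((1621-1)/2) mod 1621 = 1620, so (197/1621) = -1.
(197/1621) = -1, so 1621 is inert.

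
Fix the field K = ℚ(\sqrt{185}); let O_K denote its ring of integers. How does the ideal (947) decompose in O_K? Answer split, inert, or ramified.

splits completely

Since 185 ≡ 1 mod 4, the ring of integers is ℤ[(1+√185)/2] with discriminant 185.
disc(K) = 185 is not divisible by 947; 947 is unramified.
Euler's criterion: 185^473 mod 947 = 1. Thus (185|947) = 1.
d is a quadratic residue mod p, hence 947 splits in O_K.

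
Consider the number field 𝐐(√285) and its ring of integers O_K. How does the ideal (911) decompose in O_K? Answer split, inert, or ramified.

Since 285 ≡ 1 mod 4, the ring of integers is ℤ[(1+√285)/2] with discriminant 285.
911 ∤ 285, so 911 is unramified.
Legendre symbol by Euler's criterion: (285/911) ≡ 285^455 ≡ 1 (mod 911), i.e. (285/911) = 1.
d is a quadratic residue mod p, hence 911 splits in O_K.

911 splits in O_K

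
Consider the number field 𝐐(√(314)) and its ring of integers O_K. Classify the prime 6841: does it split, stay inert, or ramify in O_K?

314 mod 4 = 2, hence disc K = 4·314 = 1256 and O_K = ℤ[√314].
Since gcd(6841, 1256) = 1 the prime 6841 does not ramify.
Legendre symbol by Euler's criterion: (314/6841) ≡ 314^3420 ≡ 1 (mod 6841), i.e. (314/6841) = 1.
(314/6841) = 1, so 6841 splits.

p splits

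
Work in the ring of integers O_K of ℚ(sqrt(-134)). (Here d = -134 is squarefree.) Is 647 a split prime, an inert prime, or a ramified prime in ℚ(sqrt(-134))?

inert

-134 mod 4 = 2, hence disc K = 4·(-134) = -536 and O_K = ℤ[√-134].
Since gcd(647, -536) = 1 the prime 647 does not ramify.
(-134/647) = 513^323 mod 647 = 646, giving Legendre symbol -1.
(-134/647) = -1, so 647 is inert.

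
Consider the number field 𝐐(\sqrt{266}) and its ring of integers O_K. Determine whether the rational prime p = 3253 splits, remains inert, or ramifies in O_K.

3253 splits in O_K

d = 266 ≡ 2 (mod 4), so O_K = ℤ[√266] and disc(K) = 4d = 1064.
Since gcd(3253, 1064) = 1 the prime 3253 does not ramify.
Legendre symbol by Euler's criterion: (266/3253) ≡ 266^1626 ≡ 1 (mod 3253), i.e. (266/3253) = 1.
(266/3253) = 1, so 3253 splits.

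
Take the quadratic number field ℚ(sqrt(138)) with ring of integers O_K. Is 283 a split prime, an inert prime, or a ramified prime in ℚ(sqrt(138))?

Since 138 ≢ 1 mod 4, the ring of integers is ℤ[√138] with discriminant 4·138 = 552.
Since gcd(283, 552) = 1 the prime 283 does not ramify.
Euler's criterion: 138^141 mod 283 = 1. Thus (138|283) = 1.
(138/283) = 1, so 283 splits.

283 splits in O_K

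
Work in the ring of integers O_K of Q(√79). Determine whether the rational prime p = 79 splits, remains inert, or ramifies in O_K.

Since 79 ≢ 1 mod 4, the ring of integers is ℤ[√79] with discriminant 4·79 = 316.
79 divides disc(K) = 316, so 79 ramifies.

ramifies in O_K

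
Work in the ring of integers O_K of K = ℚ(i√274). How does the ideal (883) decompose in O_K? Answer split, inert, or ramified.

Since -274 ≢ 1 mod 4, the ring of integers is ℤ[√-274] with discriminant 4·(-274) = -1096.
Since gcd(883, -1096) = 1 the prime 883 does not ramify.
Euler's criterion: (-274)^441 mod 883 = 1. Thus (-274|883) = 1.
(-274/883) = 1, so 883 splits.

splits completely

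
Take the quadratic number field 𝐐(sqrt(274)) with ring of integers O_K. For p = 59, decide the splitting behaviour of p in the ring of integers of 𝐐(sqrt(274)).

59 remains inert

d = 274 ≡ 2 (mod 4), so O_K = ℤ[√274] and disc(K) = 4d = 1096.
disc(K) = 1096 is not divisible by 59; 59 is unramified.
(274/59) = 38^29 mod 59 = 58, giving Legendre symbol -1.
d is a non-residue mod p, hence 59 remains inert in O_K.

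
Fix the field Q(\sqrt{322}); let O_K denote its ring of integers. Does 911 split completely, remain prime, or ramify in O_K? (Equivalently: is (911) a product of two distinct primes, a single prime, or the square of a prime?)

inert

d = 322 ≡ 2 (mod 4), so O_K = ℤ[√322] and disc(K) = 4d = 1288.
Since gcd(911, 1288) = 1 the prime 911 does not ramify.
Euler's criterion: 322^455 mod 911 = 910. Thus (322|911) = -1.
(322/911) = -1, so 911 is inert.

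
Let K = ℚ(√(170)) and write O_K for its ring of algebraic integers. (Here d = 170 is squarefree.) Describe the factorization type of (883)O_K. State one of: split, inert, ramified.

split

d = 170 ≡ 2 (mod 4), so O_K = ℤ[√170] and disc(K) = 4d = 680.
883 ∤ 680, so 883 is unramified.
Euler's criterion: 170^441 mod 883 = 1. Thus (170|883) = 1.
Legendre symbol 1 ⇒ 883 is split.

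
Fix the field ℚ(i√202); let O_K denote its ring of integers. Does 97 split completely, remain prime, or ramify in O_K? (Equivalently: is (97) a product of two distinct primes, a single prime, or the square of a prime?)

97 splits in O_K

Since -202 ≢ 1 mod 4, the ring of integers is ℤ[√-202] with discriminant 4·(-202) = -808.
disc(K) = -808 is not divisible by 97; 97 is unramified.
(-202/97) = 89^48 mod 97 = 1, giving Legendre symbol 1.
Legendre symbol 1 ⇒ 97 is split.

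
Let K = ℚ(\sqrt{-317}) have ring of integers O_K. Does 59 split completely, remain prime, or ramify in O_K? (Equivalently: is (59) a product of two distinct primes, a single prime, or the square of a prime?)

-317 mod 4 = 3, hence disc K = 4·(-317) = -1268 and O_K = ℤ[√-317].
59 ∤ -1268, so 59 is unramified.
Legendre symbol by Euler's criterion: (-317/59) ≡ (-317)^29 ≡ 58 (mod 59), i.e. (-317/59) = -1.
Legendre symbol -1 ⇒ 59 is inert.

inert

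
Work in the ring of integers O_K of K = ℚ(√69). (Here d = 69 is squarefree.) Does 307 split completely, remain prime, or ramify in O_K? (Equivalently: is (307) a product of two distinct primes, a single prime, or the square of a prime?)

Since 69 ≡ 1 mod 4, the ring of integers is ℤ[(1+√69)/2] with discriminant 69.
Since gcd(307, 69) = 1 the prime 307 does not ramify.
Legendre symbol by Euler's criterion: (69/307) ≡ 69^153 ≡ 1 (mod 307), i.e. (69/307) = 1.
(69/307) = 1, so 307 splits.

split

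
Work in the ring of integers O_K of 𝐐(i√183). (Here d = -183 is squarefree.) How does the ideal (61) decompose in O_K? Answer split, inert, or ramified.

ramifies in O_K

Since -183 ≡ 1 mod 4, the ring of integers is ℤ[(1+√-183)/2] with discriminant -183.
disc(K) = -183 = 61·(-3), so p = 61 is ramified.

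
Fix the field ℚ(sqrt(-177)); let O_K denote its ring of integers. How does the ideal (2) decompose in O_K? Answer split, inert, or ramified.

ramified — (2) = 𝔭²

-177 mod 4 = 3, hence disc K = 4·(-177) = -708 and O_K = ℤ[√-177].
Ramification test: 2 | -708. The prime 2 ramifies in K.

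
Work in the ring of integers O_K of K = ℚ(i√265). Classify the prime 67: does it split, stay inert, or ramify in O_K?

p is inert

-265 mod 4 = 3, hence disc K = 4·(-265) = -1060 and O_K = ℤ[√-265].
disc(K) = -1060 is not divisible by 67; 67 is unramified.
Compute (-265/67) via Euler: 3^((67-1)/2) mod 67 = 66, so (-265/67) = -1.
Legendre symbol -1 ⇒ 67 is inert.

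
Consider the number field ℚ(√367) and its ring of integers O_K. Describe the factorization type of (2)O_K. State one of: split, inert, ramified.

2 is ramified

367 mod 4 = 3, hence disc K = 4·367 = 1468 and O_K = ℤ[√367].
2 divides disc(K) = 1468, so 2 ramifies.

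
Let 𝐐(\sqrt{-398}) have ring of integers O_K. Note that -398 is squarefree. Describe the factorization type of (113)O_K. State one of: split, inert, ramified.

d = -398 ≡ 2 (mod 4), so O_K = ℤ[√-398] and disc(K) = 4d = -1592.
113 ∤ -1592, so 113 is unramified.
(-398/113) = 54^56 mod 113 = 112, giving Legendre symbol -1.
d is a non-residue mod p, hence 113 remains inert in O_K.

remains prime (inert)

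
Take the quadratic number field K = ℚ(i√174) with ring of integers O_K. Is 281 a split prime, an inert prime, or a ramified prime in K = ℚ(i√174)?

281 remains inert

Since -174 ≢ 1 mod 4, the ring of integers is ℤ[√-174] with discriminant 4·(-174) = -696.
Since gcd(281, -696) = 1 the prime 281 does not ramify.
Compute (-174/281) via Euler: 107^((281-1)/2) mod 281 = 280, so (-174/281) = -1.
(-174/281) = -1, so 281 is inert.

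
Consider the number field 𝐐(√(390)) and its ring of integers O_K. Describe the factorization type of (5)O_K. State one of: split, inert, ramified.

ramified

390 mod 4 = 2, hence disc K = 4·390 = 1560 and O_K = ℤ[√390].
disc(K) = 1560 = 5·312, so p = 5 is ramified.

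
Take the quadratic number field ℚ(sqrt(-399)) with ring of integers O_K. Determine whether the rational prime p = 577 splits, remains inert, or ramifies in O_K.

inert

d = -399 ≡ 1 (mod 4), so O_K = ℤ[(1+√-399)/2] and disc(K) = d = -399.
Since gcd(577, -399) = 1 the prime 577 does not ramify.
Euler's criterion: (-399)^288 mod 577 = 576. Thus (-399|577) = -1.
(-399/577) = -1, so 577 is inert.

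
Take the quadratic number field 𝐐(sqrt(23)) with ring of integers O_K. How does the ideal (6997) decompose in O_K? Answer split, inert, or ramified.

23 mod 4 = 3, hence disc K = 4·23 = 92 and O_K = ℤ[√23].
Since gcd(6997, 92) = 1 the prime 6997 does not ramify.
Compute (23/6997) via Euler: 23^((6997-1)/2) mod 6997 = 6996, so (23/6997) = -1.
d is a non-residue mod p, hence 6997 remains inert in O_K.

6997 remains inert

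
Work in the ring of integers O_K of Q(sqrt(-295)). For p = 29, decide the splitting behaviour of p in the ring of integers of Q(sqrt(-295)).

29 splits in O_K

-295 mod 4 = 1, hence disc K = -295 and O_K = ℤ[(1+√-295)/2].
Since gcd(29, -295) = 1 the prime 29 does not ramify.
Compute (-295/29) via Euler: 24^((29-1)/2) mod 29 = 1, so (-295/29) = 1.
d is a quadratic residue mod p, hence 29 splits in O_K.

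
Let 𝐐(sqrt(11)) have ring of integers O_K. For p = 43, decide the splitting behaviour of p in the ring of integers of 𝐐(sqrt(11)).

splits completely

11 mod 4 = 3, hence disc K = 4·11 = 44 and O_K = ℤ[√11].
43 ∤ 44, so 43 is unramified.
Legendre symbol by Euler's criterion: (11/43) ≡ 11^21 ≡ 1 (mod 43), i.e. (11/43) = 1.
Legendre symbol 1 ⇒ 43 is split.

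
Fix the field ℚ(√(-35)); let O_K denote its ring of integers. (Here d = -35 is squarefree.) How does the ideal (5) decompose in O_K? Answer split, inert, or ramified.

ramified

-35 mod 4 = 1, hence disc K = -35 and O_K = ℤ[(1+√-35)/2].
5 divides disc(K) = -35, so 5 ramifies.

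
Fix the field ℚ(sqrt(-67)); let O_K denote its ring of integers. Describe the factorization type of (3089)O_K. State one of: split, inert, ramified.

inert — (3089) stays prime in O_K

Since -67 ≡ 1 mod 4, the ring of integers is ℤ[(1+√-67)/2] with discriminant -67.
disc(K) = -67 is not divisible by 3089; 3089 is unramified.
(-67/3089) = 3022^1544 mod 3089 = 3088, giving Legendre symbol -1.
(-67/3089) = -1, so 3089 is inert.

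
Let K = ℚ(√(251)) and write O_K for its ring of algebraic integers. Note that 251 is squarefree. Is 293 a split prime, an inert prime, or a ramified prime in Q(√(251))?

251 mod 4 = 3, hence disc K = 4·251 = 1004 and O_K = ℤ[√251].
disc(K) = 1004 is not divisible by 293; 293 is unramified.
Euler's criterion: 251^146 mod 293 = 292. Thus (251|293) = -1.
Legendre symbol -1 ⇒ 293 is inert.

inert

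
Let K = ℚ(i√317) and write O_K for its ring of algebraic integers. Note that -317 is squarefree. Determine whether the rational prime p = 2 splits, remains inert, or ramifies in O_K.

Since -317 ≢ 1 mod 4, the ring of integers is ℤ[√-317] with discriminant 4·(-317) = -1268.
disc(K) = -1268 = 2·(-634), so p = 2 is ramified.

ramified — (2) = 𝔭²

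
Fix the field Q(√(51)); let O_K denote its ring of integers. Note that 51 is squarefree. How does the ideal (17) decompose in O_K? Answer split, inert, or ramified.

d = 51 ≡ 3 (mod 4), so O_K = ℤ[√51] and disc(K) = 4d = 204.
Ramification test: 17 | 204. The prime 17 ramifies in K.

ramified — (17) = 𝔭²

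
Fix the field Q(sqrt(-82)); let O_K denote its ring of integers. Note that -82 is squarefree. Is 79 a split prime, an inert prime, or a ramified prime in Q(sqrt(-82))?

-82 mod 4 = 2, hence disc K = 4·(-82) = -328 and O_K = ℤ[√-82].
disc(K) = -328 is not divisible by 79; 79 is unramified.
Euler's criterion: (-82)^39 mod 79 = 1. Thus (-82|79) = 1.
Legendre symbol 1 ⇒ 79 is split.

split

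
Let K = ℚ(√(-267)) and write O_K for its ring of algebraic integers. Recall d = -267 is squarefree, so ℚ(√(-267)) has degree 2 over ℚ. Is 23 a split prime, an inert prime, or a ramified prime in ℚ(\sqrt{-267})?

-267 mod 4 = 1, hence disc K = -267 and O_K = ℤ[(1+√-267)/2].
23 ∤ -267, so 23 is unramified.
Compute (-267/23) via Euler: 9^((23-1)/2) mod 23 = 1, so (-267/23) = 1.
Legendre symbol 1 ⇒ 23 is split.

splits completely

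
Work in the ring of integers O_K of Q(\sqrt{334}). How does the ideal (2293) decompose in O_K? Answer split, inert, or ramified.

inert

334 mod 4 = 2, hence disc K = 4·334 = 1336 and O_K = ℤ[√334].
Since gcd(2293, 1336) = 1 the prime 2293 does not ramify.
(334/2293) = 334^1146 mod 2293 = 2292, giving Legendre symbol -1.
(334/2293) = -1, so 2293 is inert.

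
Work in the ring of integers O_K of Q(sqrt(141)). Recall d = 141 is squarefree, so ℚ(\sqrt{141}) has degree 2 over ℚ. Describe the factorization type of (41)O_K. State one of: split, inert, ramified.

d = 141 ≡ 1 (mod 4), so O_K = ℤ[(1+√141)/2] and disc(K) = d = 141.
41 ∤ 141, so 41 is unramified.
(141/41) = 18^20 mod 41 = 1, giving Legendre symbol 1.
Legendre symbol 1 ⇒ 41 is split.

split — (41) = 𝔭₁𝔭₂ with 𝔭₁ ≠ 𝔭₂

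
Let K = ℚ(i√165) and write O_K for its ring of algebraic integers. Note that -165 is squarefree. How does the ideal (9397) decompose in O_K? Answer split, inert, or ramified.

p is inert

d = -165 ≡ 3 (mod 4), so O_K = ℤ[√-165] and disc(K) = 4d = -660.
disc(K) = -660 is not divisible by 9397; 9397 is unramified.
(-165/9397) = 9232^4698 mod 9397 = 9396, giving Legendre symbol -1.
Legendre symbol -1 ⇒ 9397 is inert.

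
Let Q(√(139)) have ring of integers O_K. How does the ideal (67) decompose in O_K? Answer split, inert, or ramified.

139 mod 4 = 3, hence disc K = 4·139 = 556 and O_K = ℤ[√139].
disc(K) = 556 is not divisible by 67; 67 is unramified.
(139/67) = 5^33 mod 67 = 66, giving Legendre symbol -1.
Legendre symbol -1 ⇒ 67 is inert.

inert — (67) stays prime in O_K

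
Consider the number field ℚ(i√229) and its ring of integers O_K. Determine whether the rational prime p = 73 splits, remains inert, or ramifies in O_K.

73 remains inert

d = -229 ≡ 3 (mod 4), so O_K = ℤ[√-229] and disc(K) = 4d = -916.
73 ∤ -916, so 73 is unramified.
Legendre symbol by Euler's criterion: (-229/73) ≡ (-229)^36 ≡ 72 (mod 73), i.e. (-229/73) = -1.
Legendre symbol -1 ⇒ 73 is inert.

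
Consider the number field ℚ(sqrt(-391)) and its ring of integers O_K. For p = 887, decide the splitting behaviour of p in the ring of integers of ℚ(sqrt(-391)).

887 remains inert

Since -391 ≡ 1 mod 4, the ring of integers is ℤ[(1+√-391)/2] with discriminant -391.
disc(K) = -391 is not divisible by 887; 887 is unramified.
Legendre symbol by Euler's criterion: (-391/887) ≡ (-391)^443 ≡ 886 (mod 887), i.e. (-391/887) = -1.
d is a non-residue mod p, hence 887 remains inert in O_K.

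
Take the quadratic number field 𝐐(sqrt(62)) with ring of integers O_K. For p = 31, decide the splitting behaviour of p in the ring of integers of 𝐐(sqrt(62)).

62 mod 4 = 2, hence disc K = 4·62 = 248 and O_K = ℤ[√62].
31 divides disc(K) = 248, so 31 ramifies.

ramified — (31) = 𝔭²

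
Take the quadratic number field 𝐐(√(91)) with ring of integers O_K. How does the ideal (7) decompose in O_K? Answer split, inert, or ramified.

Since 91 ≢ 1 mod 4, the ring of integers is ℤ[√91] with discriminant 4·91 = 364.
7 divides disc(K) = 364, so 7 ramifies.

ramified — (7) = 𝔭²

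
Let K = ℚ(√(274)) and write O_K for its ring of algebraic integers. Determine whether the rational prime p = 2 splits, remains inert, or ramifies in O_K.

p ramifies

274 mod 4 = 2, hence disc K = 4·274 = 1096 and O_K = ℤ[√274].
2 divides disc(K) = 1096, so 2 ramifies.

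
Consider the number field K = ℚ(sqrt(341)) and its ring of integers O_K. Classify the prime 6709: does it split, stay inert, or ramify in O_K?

Since 341 ≡ 1 mod 4, the ring of integers is ℤ[(1+√341)/2] with discriminant 341.
6709 ∤ 341, so 6709 is unramified.
(341/6709) = 341^3354 mod 6709 = 1, giving Legendre symbol 1.
Legendre symbol 1 ⇒ 6709 is split.

6709 splits in O_K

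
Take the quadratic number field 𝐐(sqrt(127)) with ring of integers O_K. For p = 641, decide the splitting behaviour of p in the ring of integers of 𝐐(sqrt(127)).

p is inert

127 mod 4 = 3, hence disc K = 4·127 = 508 and O_K = ℤ[√127].
disc(K) = 508 is not divisible by 641; 641 is unramified.
(127/641) = 127^320 mod 641 = 640, giving Legendre symbol -1.
(127/641) = -1, so 641 is inert.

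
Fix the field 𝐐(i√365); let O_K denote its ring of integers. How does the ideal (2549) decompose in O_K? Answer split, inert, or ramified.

split — (2549) = 𝔭₁𝔭₂ with 𝔭₁ ≠ 𝔭₂

d = -365 ≡ 3 (mod 4), so O_K = ℤ[√-365] and disc(K) = 4d = -1460.
Since gcd(2549, -1460) = 1 the prime 2549 does not ramify.
Compute (-365/2549) via Euler: 2184^((2549-1)/2) mod 2549 = 1, so (-365/2549) = 1.
(-365/2549) = 1, so 2549 splits.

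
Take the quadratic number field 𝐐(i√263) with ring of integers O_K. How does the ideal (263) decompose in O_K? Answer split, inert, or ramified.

Since -263 ≡ 1 mod 4, the ring of integers is ℤ[(1+√-263)/2] with discriminant -263.
disc(K) = -263 = 263·(-1), so p = 263 is ramified.

ramifies in O_K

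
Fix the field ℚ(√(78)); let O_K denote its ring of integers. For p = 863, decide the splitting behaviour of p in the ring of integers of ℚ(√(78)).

p is inert

78 mod 4 = 2, hence disc K = 4·78 = 312 and O_K = ℤ[√78].
disc(K) = 312 is not divisible by 863; 863 is unramified.
(78/863) = 78^431 mod 863 = 862, giving Legendre symbol -1.
Legendre symbol -1 ⇒ 863 is inert.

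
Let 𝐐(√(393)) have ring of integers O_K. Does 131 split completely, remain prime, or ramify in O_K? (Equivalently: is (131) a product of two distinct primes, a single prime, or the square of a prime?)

131 is ramified

393 mod 4 = 1, hence disc K = 393 and O_K = ℤ[(1+√393)/2].
Ramification test: 131 | 393. The prime 131 ramifies in K.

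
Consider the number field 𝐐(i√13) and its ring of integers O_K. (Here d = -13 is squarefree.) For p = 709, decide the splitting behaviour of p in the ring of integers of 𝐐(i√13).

inert

d = -13 ≡ 3 (mod 4), so O_K = ℤ[√-13] and disc(K) = 4d = -52.
709 ∤ -52, so 709 is unramified.
Compute (-13/709) via Euler: 696^((709-1)/2) mod 709 = 708, so (-13/709) = -1.
Legendre symbol -1 ⇒ 709 is inert.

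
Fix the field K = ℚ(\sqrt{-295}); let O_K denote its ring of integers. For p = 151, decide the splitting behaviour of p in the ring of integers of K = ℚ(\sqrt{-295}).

-295 mod 4 = 1, hence disc K = -295 and O_K = ℤ[(1+√-295)/2].
151 ∤ -295, so 151 is unramified.
Compute (-295/151) via Euler: 7^((151-1)/2) mod 151 = 150, so (-295/151) = -1.
(-295/151) = -1, so 151 is inert.

151 remains inert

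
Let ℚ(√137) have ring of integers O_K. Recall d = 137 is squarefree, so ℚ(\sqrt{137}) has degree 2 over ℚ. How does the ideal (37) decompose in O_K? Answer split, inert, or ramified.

Since 137 ≡ 1 mod 4, the ring of integers is ℤ[(1+√137)/2] with discriminant 137.
Since gcd(37, 137) = 1 the prime 37 does not ramify.
Euler's criterion: 137^18 mod 37 = 1. Thus (137|37) = 1.
d is a quadratic residue mod p, hence 37 splits in O_K.

p splits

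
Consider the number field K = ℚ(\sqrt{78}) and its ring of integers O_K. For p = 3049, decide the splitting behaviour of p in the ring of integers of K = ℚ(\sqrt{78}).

remains prime (inert)

d = 78 ≡ 2 (mod 4), so O_K = ℤ[√78] and disc(K) = 4d = 312.
Since gcd(3049, 312) = 1 the prime 3049 does not ramify.
Compute (78/3049) via Euler: 78^((3049-1)/2) mod 3049 = 3048, so (78/3049) = -1.
Legendre symbol -1 ⇒ 3049 is inert.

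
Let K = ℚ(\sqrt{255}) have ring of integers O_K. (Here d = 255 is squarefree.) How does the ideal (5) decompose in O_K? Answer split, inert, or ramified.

ramifies in O_K

Since 255 ≢ 1 mod 4, the ring of integers is ℤ[√255] with discriminant 4·255 = 1020.
disc(K) = 1020 = 5·204, so p = 5 is ramified.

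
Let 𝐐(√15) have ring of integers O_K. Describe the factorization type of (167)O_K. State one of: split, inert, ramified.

inert

Since 15 ≢ 1 mod 4, the ring of integers is ℤ[√15] with discriminant 4·15 = 60.
167 ∤ 60, so 167 is unramified.
(15/167) = 15^83 mod 167 = 166, giving Legendre symbol -1.
d is a non-residue mod p, hence 167 remains inert in O_K.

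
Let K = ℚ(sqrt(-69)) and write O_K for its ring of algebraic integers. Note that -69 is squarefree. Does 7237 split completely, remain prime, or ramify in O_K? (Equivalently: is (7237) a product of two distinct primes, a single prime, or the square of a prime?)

Since -69 ≢ 1 mod 4, the ring of integers is ℤ[√-69] with discriminant 4·(-69) = -276.
Since gcd(7237, -276) = 1 the prime 7237 does not ramify.
Compute (-69/7237) via Euler: 7168^((7237-1)/2) mod 7237 = 7236, so (-69/7237) = -1.
(-69/7237) = -1, so 7237 is inert.

7237 remains inert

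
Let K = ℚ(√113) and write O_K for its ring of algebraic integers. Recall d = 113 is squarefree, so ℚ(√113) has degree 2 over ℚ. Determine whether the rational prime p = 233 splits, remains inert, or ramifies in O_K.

split — (233) = 𝔭₁𝔭₂ with 𝔭₁ ≠ 𝔭₂

113 mod 4 = 1, hence disc K = 113 and O_K = ℤ[(1+√113)/2].
disc(K) = 113 is not divisible by 233; 233 is unramified.
Compute (113/233) via Euler: 113^((233-1)/2) mod 233 = 1, so (113/233) = 1.
d is a quadratic residue mod p, hence 233 splits in O_K.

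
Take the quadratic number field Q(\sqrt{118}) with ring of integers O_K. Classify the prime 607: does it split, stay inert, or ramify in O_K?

118 mod 4 = 2, hence disc K = 4·118 = 472 and O_K = ℤ[√118].
disc(K) = 472 is not divisible by 607; 607 is unramified.
(118/607) = 118^303 mod 607 = 606, giving Legendre symbol -1.
(118/607) = -1, so 607 is inert.

inert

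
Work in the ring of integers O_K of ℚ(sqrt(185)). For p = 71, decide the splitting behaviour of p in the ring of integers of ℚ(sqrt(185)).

p splits

185 mod 4 = 1, hence disc K = 185 and O_K = ℤ[(1+√185)/2].
disc(K) = 185 is not divisible by 71; 71 is unramified.
Euler's criterion: 185^35 mod 71 = 1. Thus (185|71) = 1.
(185/71) = 1, so 71 splits.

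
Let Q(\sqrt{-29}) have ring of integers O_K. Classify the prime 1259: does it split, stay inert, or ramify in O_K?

Since -29 ≢ 1 mod 4, the ring of integers is ℤ[√-29] with discriminant 4·(-29) = -116.
1259 ∤ -116, so 1259 is unramified.
(-29/1259) = 1230^629 mod 1259 = 1, giving Legendre symbol 1.
Legendre symbol 1 ⇒ 1259 is split.

splits completely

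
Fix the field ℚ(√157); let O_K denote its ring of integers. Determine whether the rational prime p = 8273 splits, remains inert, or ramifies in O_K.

157 mod 4 = 1, hence disc K = 157 and O_K = ℤ[(1+√157)/2].
8273 ∤ 157, so 8273 is unramified.
Legendre symbol by Euler's criterion: (157/8273) ≡ 157^4136 ≡ 1 (mod 8273), i.e. (157/8273) = 1.
(157/8273) = 1, so 8273 splits.

split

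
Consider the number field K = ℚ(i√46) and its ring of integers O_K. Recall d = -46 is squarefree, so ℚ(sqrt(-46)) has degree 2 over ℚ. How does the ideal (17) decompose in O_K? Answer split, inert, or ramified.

inert

Since -46 ≢ 1 mod 4, the ring of integers is ℤ[√-46] with discriminant 4·(-46) = -184.
disc(K) = -184 is not divisible by 17; 17 is unramified.
Euler's criterion: (-46)^8 mod 17 = 16. Thus (-46|17) = -1.
d is a non-residue mod p, hence 17 remains inert in O_K.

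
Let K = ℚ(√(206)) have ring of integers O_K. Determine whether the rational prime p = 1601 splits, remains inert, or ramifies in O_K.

p splits

d = 206 ≡ 2 (mod 4), so O_K = ℤ[√206] and disc(K) = 4d = 824.
disc(K) = 824 is not divisible by 1601; 1601 is unramified.
(206/1601) = 206^800 mod 1601 = 1, giving Legendre symbol 1.
d is a quadratic residue mod p, hence 1601 splits in O_K.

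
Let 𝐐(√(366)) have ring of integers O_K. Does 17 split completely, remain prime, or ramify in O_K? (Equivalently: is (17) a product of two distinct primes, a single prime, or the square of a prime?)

d = 366 ≡ 2 (mod 4), so O_K = ℤ[√366] and disc(K) = 4d = 1464.
disc(K) = 1464 is not divisible by 17; 17 is unramified.
Compute (366/17) via Euler: 9^((17-1)/2) mod 17 = 1, so (366/17) = 1.
Legendre symbol 1 ⇒ 17 is split.

p splits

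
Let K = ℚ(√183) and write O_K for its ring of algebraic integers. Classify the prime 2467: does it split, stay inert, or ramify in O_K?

d = 183 ≡ 3 (mod 4), so O_K = ℤ[√183] and disc(K) = 4d = 732.
Since gcd(2467, 732) = 1 the prime 2467 does not ramify.
(183/2467) = 183^1233 mod 2467 = 2466, giving Legendre symbol -1.
d is a non-residue mod p, hence 2467 remains inert in O_K.

p is inert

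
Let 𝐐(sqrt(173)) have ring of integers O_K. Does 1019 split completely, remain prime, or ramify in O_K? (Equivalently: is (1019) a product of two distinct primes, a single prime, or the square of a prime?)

p is inert

173 mod 4 = 1, hence disc K = 173 and O_K = ℤ[(1+√173)/2].
Since gcd(1019, 173) = 1 the prime 1019 does not ramify.
Euler's criterion: 173^509 mod 1019 = 1018. Thus (173|1019) = -1.
(173/1019) = -1, so 1019 is inert.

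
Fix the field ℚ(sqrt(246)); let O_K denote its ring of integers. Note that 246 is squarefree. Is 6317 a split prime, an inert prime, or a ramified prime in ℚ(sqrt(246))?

246 mod 4 = 2, hence disc K = 4·246 = 984 and O_K = ℤ[√246].
Since gcd(6317, 984) = 1 the prime 6317 does not ramify.
Legendre symbol by Euler's criterion: (246/6317) ≡ 246^3158 ≡ 6316 (mod 6317), i.e. (246/6317) = -1.
d is a non-residue mod p, hence 6317 remains inert in O_K.

inert — (6317) stays prime in O_K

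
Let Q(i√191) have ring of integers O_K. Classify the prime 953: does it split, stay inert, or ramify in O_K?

inert

d = -191 ≡ 1 (mod 4), so O_K = ℤ[(1+√-191)/2] and disc(K) = d = -191.
953 ∤ -191, so 953 is unramified.
Legendre symbol by Euler's criterion: (-191/953) ≡ (-191)^476 ≡ 952 (mod 953), i.e. (-191/953) = -1.
d is a non-residue mod p, hence 953 remains inert in O_K.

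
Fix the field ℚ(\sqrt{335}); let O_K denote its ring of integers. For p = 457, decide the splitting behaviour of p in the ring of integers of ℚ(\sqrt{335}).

remains prime (inert)

Since 335 ≢ 1 mod 4, the ring of integers is ℤ[√335] with discriminant 4·335 = 1340.
457 ∤ 1340, so 457 is unramified.
(335/457) = 335^228 mod 457 = 456, giving Legendre symbol -1.
d is a non-residue mod p, hence 457 remains inert in O_K.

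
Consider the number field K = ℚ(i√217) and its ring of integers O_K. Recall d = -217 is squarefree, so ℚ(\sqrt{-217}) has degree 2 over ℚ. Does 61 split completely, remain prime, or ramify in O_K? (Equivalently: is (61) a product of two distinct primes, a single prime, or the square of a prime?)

split — (61) = 𝔭₁𝔭₂ with 𝔭₁ ≠ 𝔭₂

-217 mod 4 = 3, hence disc K = 4·(-217) = -868 and O_K = ℤ[√-217].
Since gcd(61, -868) = 1 the prime 61 does not ramify.
(-217/61) = 27^30 mod 61 = 1, giving Legendre symbol 1.
(-217/61) = 1, so 61 splits.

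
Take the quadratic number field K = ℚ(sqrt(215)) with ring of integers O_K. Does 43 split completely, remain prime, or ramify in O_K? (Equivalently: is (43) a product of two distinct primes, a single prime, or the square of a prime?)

ramifies in O_K

Since 215 ≢ 1 mod 4, the ring of integers is ℤ[√215] with discriminant 4·215 = 860.
Ramification test: 43 | 860. The prime 43 ramifies in K.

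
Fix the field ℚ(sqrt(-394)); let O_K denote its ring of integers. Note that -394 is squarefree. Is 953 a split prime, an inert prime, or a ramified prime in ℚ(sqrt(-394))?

-394 mod 4 = 2, hence disc K = 4·(-394) = -1576 and O_K = ℤ[√-394].
disc(K) = -1576 is not divisible by 953; 953 is unramified.
Euler's criterion: (-394)^476 mod 953 = 952. Thus (-394|953) = -1.
Legendre symbol -1 ⇒ 953 is inert.

remains prime (inert)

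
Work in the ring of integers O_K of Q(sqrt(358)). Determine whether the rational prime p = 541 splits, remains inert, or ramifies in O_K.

Since 358 ≢ 1 mod 4, the ring of integers is ℤ[√358] with discriminant 4·358 = 1432.
541 ∤ 1432, so 541 is unramified.
Legendre symbol by Euler's criterion: (358/541) ≡ 358^270 ≡ 540 (mod 541), i.e. (358/541) = -1.
d is a non-residue mod p, hence 541 remains inert in O_K.

remains prime (inert)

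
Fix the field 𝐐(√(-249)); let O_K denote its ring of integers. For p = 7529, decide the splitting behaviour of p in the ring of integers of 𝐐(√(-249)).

d = -249 ≡ 3 (mod 4), so O_K = ℤ[√-249] and disc(K) = 4d = -996.
7529 ∤ -996, so 7529 is unramified.
Legendre symbol by Euler's criterion: (-249/7529) ≡ (-249)^3764 ≡ 7528 (mod 7529), i.e. (-249/7529) = -1.
d is a non-residue mod p, hence 7529 remains inert in O_K.

inert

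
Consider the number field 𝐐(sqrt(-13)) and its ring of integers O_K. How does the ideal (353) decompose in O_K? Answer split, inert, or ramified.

Since -13 ≢ 1 mod 4, the ring of integers is ℤ[√-13] with discriminant 4·(-13) = -52.
353 ∤ -52, so 353 is unramified.
Compute (-13/353) via Euler: 340^((353-1)/2) mod 353 = 352, so (-13/353) = -1.
(-13/353) = -1, so 353 is inert.

inert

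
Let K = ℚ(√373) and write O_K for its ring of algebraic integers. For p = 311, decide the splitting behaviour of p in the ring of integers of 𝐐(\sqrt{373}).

d = 373 ≡ 1 (mod 4), so O_K = ℤ[(1+√373)/2] and disc(K) = d = 373.
disc(K) = 373 is not divisible by 311; 311 is unramified.
Euler's criterion: 373^155 mod 311 = 310. Thus (373|311) = -1.
(373/311) = -1, so 311 is inert.

inert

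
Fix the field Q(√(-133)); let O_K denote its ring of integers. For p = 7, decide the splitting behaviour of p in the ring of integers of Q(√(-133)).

Since -133 ≢ 1 mod 4, the ring of integers is ℤ[√-133] with discriminant 4·(-133) = -532.
disc(K) = -532 = 7·(-76), so p = 7 is ramified.

ramifies in O_K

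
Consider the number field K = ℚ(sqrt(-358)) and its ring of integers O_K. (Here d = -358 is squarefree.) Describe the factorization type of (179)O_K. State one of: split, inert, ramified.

d = -358 ≡ 2 (mod 4), so O_K = ℤ[√-358] and disc(K) = 4d = -1432.
Ramification test: 179 | -1432. The prime 179 ramifies in K.

179 is ramified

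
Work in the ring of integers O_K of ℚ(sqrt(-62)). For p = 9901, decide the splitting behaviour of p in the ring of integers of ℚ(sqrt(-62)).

Since -62 ≢ 1 mod 4, the ring of integers is ℤ[√-62] with discriminant 4·(-62) = -248.
disc(K) = -248 is not divisible by 9901; 9901 is unramified.
(-62/9901) = 9839^4950 mod 9901 = 1, giving Legendre symbol 1.
d is a quadratic residue mod p, hence 9901 splits in O_K.

9901 splits in O_K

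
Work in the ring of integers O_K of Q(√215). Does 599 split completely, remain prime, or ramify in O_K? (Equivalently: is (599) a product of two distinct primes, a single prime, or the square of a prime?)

599 remains inert

d = 215 ≡ 3 (mod 4), so O_K = ℤ[√215] and disc(K) = 4d = 860.
599 ∤ 860, so 599 is unramified.
Legendre symbol by Euler's criterion: (215/599) ≡ 215^299 ≡ 598 (mod 599), i.e. (215/599) = -1.
d is a non-residue mod p, hence 599 remains inert in O_K.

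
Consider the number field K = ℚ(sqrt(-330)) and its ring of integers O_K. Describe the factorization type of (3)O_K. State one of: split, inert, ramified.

Since -330 ≢ 1 mod 4, the ring of integers is ℤ[√-330] with discriminant 4·(-330) = -1320.
3 divides disc(K) = -1320, so 3 ramifies.

ramifies in O_K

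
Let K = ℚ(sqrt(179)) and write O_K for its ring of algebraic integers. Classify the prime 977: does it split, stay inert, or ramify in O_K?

Since 179 ≢ 1 mod 4, the ring of integers is ℤ[√179] with discriminant 4·179 = 716.
Since gcd(977, 716) = 1 the prime 977 does not ramify.
Legendre symbol by Euler's criterion: (179/977) ≡ 179^488 ≡ 1 (mod 977), i.e. (179/977) = 1.
Legendre symbol 1 ⇒ 977 is split.

977 splits in O_K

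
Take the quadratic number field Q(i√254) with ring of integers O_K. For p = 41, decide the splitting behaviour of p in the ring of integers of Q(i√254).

Since -254 ≢ 1 mod 4, the ring of integers is ℤ[√-254] with discriminant 4·(-254) = -1016.
disc(K) = -1016 is not divisible by 41; 41 is unramified.
Legendre symbol by Euler's criterion: (-254/41) ≡ (-254)^20 ≡ 1 (mod 41), i.e. (-254/41) = 1.
d is a quadratic residue mod p, hence 41 splits in O_K.

split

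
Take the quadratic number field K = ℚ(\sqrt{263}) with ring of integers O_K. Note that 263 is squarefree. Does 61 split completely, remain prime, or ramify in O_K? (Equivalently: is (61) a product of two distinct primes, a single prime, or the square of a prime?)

split

263 mod 4 = 3, hence disc K = 4·263 = 1052 and O_K = ℤ[√263].
Since gcd(61, 1052) = 1 the prime 61 does not ramify.
Euler's criterion: 263^30 mod 61 = 1. Thus (263|61) = 1.
(263/61) = 1, so 61 splits.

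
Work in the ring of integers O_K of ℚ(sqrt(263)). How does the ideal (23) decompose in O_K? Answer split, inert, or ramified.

inert — (23) stays prime in O_K

Since 263 ≢ 1 mod 4, the ring of integers is ℤ[√263] with discriminant 4·263 = 1052.
Since gcd(23, 1052) = 1 the prime 23 does not ramify.
Legendre symbol by Euler's criterion: (263/23) ≡ 263^11 ≡ 22 (mod 23), i.e. (263/23) = -1.
(263/23) = -1, so 23 is inert.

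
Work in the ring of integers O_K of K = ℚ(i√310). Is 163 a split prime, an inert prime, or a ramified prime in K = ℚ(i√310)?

Since -310 ≢ 1 mod 4, the ring of integers is ℤ[√-310] with discriminant 4·(-310) = -1240.
Since gcd(163, -1240) = 1 the prime 163 does not ramify.
Compute (-310/163) via Euler: 16^((163-1)/2) mod 163 = 1, so (-310/163) = 1.
d is a quadratic residue mod p, hence 163 splits in O_K.

splits completely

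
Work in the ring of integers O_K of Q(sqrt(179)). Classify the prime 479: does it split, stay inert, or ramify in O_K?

Since 179 ≢ 1 mod 4, the ring of integers is ℤ[√179] with discriminant 4·179 = 716.
Since gcd(479, 716) = 1 the prime 479 does not ramify.
Compute (179/479) via Euler: 179^((479-1)/2) mod 479 = 478, so (179/479) = -1.
d is a non-residue mod p, hence 479 remains inert in O_K.

inert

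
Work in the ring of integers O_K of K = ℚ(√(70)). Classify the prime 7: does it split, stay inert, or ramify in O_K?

70 mod 4 = 2, hence disc K = 4·70 = 280 and O_K = ℤ[√70].
Ramification test: 7 | 280. The prime 7 ramifies in K.

7 is ramified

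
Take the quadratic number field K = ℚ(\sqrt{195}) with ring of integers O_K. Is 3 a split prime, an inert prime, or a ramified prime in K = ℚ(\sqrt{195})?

d = 195 ≡ 3 (mod 4), so O_K = ℤ[√195] and disc(K) = 4d = 780.
disc(K) = 780 = 3·260, so p = 3 is ramified.

3 is ramified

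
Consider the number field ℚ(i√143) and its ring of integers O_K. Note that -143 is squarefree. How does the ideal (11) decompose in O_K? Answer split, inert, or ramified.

p ramifies

-143 mod 4 = 1, hence disc K = -143 and O_K = ℤ[(1+√-143)/2].
disc(K) = -143 = 11·(-13), so p = 11 is ramified.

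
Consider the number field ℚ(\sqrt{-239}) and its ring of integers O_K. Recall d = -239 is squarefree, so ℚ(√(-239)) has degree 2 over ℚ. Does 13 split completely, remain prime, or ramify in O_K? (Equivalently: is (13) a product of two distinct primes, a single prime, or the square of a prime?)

remains prime (inert)

-239 mod 4 = 1, hence disc K = -239 and O_K = ℤ[(1+√-239)/2].
Since gcd(13, -239) = 1 the prime 13 does not ramify.
Euler's criterion: (-239)^6 mod 13 = 12. Thus (-239|13) = -1.
Legendre symbol -1 ⇒ 13 is inert.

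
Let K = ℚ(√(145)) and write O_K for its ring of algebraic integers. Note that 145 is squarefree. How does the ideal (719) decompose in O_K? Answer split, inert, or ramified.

d = 145 ≡ 1 (mod 4), so O_K = ℤ[(1+√145)/2] and disc(K) = d = 145.
disc(K) = 145 is not divisible by 719; 719 is unramified.
Compute (145/719) via Euler: 145^((719-1)/2) mod 719 = 1, so (145/719) = 1.
Legendre symbol 1 ⇒ 719 is split.

splits completely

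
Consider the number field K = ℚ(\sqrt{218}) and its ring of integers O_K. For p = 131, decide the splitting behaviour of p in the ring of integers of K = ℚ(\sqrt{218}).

remains prime (inert)

Since 218 ≢ 1 mod 4, the ring of integers is ℤ[√218] with discriminant 4·218 = 872.
Since gcd(131, 872) = 1 the prime 131 does not ramify.
(218/131) = 87^65 mod 131 = 130, giving Legendre symbol -1.
(218/131) = -1, so 131 is inert.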